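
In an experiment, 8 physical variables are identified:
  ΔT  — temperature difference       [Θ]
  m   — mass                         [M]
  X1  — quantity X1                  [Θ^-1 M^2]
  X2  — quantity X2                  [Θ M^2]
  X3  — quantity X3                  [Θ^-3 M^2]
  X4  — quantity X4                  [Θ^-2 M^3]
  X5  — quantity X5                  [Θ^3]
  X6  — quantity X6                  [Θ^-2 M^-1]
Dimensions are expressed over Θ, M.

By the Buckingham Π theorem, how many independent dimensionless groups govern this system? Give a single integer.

Dimensional matrix (Θ×M by ΔT×m×X1×X2×X3×X4×X5×X6):
  Θ: [ 1  0 -1  1 -3 -2  3 -2]
  M: [ 0  1  2  2  2  3  0 -1]
Row reduction gives pivot columns ΔT,m; rank = 2
8 vars − rank 2 = 6 Π groups

6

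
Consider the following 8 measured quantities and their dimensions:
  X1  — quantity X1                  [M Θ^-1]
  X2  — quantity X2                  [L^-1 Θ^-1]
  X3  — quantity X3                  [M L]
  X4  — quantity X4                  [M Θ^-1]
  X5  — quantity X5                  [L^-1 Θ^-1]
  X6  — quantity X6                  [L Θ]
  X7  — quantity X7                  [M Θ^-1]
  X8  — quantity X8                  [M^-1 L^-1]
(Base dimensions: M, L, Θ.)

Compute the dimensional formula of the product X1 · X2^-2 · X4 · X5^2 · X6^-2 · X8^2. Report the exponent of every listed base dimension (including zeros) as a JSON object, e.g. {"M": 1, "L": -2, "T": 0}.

{"M": 0, "L": -4, "Θ": -4}

Dimensional matrix (M×L×Θ by X1×X2×X3×X4×X5×X6×X7×X8):
  M: [ 1  0  1  1  0  0  1 -1]
  L: [ 0 -1  1  0 -1  1  0 -1]
  Θ: [-1 -1  0 -1 -1  1 -1  0]
  [M]: (1)·1+(-2)·0+(1)·1+(2)·0+(-2)·0+(2)·-1 = 0
  [L]: (1)·0+(-2)·-1+(1)·0+(2)·-1+(-2)·1+(2)·-1 = -4
  [Θ]: (1)·-1+(-2)·-1+(1)·-1+(2)·-1+(-2)·1+(2)·0 = -4
⇒ L^-4 Θ^-4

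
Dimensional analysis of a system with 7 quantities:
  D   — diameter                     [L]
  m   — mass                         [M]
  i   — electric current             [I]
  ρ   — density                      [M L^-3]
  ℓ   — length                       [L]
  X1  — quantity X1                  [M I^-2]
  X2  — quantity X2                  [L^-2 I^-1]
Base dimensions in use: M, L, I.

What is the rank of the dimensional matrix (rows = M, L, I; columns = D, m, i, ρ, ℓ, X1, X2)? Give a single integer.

3

Exponent matrix [M,L,I] × [D,m,i,ρ,ℓ,X1,X2]:
  M: [ 0  1  0  1  0  1  0]
  L: [ 1  0  0 -3  1  0 -2]
  I: [ 0  0  1  0  0 -2 -1]
Row reduction gives pivot columns D,m,i; rank = 3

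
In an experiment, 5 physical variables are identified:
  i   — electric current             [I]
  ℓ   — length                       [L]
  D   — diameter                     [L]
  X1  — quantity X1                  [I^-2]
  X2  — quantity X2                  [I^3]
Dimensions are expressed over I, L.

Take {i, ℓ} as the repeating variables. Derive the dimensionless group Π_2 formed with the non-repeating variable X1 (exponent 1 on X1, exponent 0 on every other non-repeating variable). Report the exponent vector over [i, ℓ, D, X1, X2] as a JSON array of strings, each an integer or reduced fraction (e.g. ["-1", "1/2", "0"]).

Write exponents as rows I,L / cols i,ℓ,D,X1,X2:
  I: [ 1  0  0 -2  3]
  L: [ 0  1  1  0  0]
RREF → pivots at {i,ℓ} ⇒ r = 2
Pivot set = {i,ℓ}, free = {D,X1,X2}
RREF:
  r0: [   1    0    0   -2    3]
  r1: [   0    1    1    0    0]
Fix exponent of X1 at 1, D at 0, X2 at 0; solve each RREF row for its pivot's exponent:
  r0: exp(i) + (-2)·1 = 0 ⇒ exp(i) = 2
  r1: exp(ℓ) + (0)·1 = 0 ⇒ exp(ℓ) = 0
Π_2 = i^2 · X1

["2", "0", "0", "1", "0"]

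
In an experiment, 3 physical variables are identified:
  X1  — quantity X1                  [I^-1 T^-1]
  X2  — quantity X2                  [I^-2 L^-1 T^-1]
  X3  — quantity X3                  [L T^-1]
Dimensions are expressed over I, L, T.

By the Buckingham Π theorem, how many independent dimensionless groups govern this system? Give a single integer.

1

Write exponents as rows I,L,T / cols X1,X2,X3:
  I: [-1 -2  0]
  L: [ 0 -1  1]
  T: [-1 -1 -1]
RREF → pivots at {X1,X2} ⇒ r = 2
3 vars − rank 2 = 1 Π group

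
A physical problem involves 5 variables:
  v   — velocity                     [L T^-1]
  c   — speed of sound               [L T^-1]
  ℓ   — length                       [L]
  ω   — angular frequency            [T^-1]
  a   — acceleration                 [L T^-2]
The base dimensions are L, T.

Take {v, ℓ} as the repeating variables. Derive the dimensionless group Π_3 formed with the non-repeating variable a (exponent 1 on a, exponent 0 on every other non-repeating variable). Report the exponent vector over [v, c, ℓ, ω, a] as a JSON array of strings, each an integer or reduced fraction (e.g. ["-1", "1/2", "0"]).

["-2", "0", "1", "0", "1"]

Dimensional matrix (L×T by v×c×ℓ×ω×a):
  L: [ 1  1  1  0  1]
  T: [-1 -1  0 -1 -2]
Row reduction gives pivot columns v,ℓ; rank = 2
Repeat: v,ℓ; free: c,ω,a
RREF:
  r0: [   1    1    0    1    2]
  r1: [   0    0    1   -1   -1]
Fix exponent of a at 1, c at 0, ω at 0; solve each RREF row for its pivot's exponent:
  r0: exp(v) + (2)·1 = 0 ⇒ exp(v) = -2
  r1: exp(ℓ) + (-1)·1 = 0 ⇒ exp(ℓ) = 1
Π_3 = v^-2 · ℓ · a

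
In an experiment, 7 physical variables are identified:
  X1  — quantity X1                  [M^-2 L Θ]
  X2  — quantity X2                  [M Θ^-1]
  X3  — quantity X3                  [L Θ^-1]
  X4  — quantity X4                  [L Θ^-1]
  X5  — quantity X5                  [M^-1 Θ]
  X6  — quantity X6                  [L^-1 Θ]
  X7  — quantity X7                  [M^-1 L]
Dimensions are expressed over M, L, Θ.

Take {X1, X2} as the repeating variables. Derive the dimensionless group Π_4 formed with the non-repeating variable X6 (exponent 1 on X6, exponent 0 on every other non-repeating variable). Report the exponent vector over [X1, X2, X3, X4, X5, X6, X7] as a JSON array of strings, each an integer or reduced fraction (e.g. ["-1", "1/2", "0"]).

Exponent matrix [M,L,Θ] × [X1,X2,X3,X4,X5,X6,X7]:
  M: [-2  1  0  0 -1  0 -1]
  L: [ 1  0  1  1  0 -1  1]
  Θ: [ 1 -1 -1 -1  1  1  0]
Row reduction gives pivot columns X1,X2; rank = 2
Repeat: X1,X2; free: X3,X4,X5,X6,X7
RREF:
  r0: [   1    0    1    1    0   -1    1]
  r1: [   0    1    2    2   -1   -2    1]
  r2: [   0    0    0    0    0    0    0]
Fix exponent of X6 at 1, X3 at 0, X4 at 0, X5 at 0, X7 at 0; solve each RREF row for its pivot's exponent:
  r0: exp(X1) + (-1)·1 = 0 ⇒ exp(X1) = 1
  r1: exp(X2) + (-2)·1 = 0 ⇒ exp(X2) = 2
Π_4 = X1 · X2^2 · X6

["1", "2", "0", "0", "0", "1", "0"]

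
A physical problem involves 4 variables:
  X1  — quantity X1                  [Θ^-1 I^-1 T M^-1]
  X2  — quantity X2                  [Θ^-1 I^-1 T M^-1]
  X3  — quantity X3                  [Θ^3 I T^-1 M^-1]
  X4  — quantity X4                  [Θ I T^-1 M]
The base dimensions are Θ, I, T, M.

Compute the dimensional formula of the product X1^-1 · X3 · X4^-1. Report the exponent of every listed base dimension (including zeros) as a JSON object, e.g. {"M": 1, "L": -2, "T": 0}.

Write exponents as rows Θ,I,T,M / cols X1,X2,X3,X4:
  Θ: [-1 -1  3  1]
  I: [-1 -1  1  1]
  T: [ 1  1 -1 -1]
  M: [-1 -1 -1  1]
  [Θ]: (-1)·-1+(1)·3+(-1)·1 = 3
  [I]: (-1)·-1+(1)·1+(-1)·1 = 1
  [T]: (-1)·1+(1)·-1+(-1)·-1 = -1
  [M]: (-1)·-1+(1)·-1+(-1)·1 = -1
⇒ Θ^3 I T^-1 M^-1

{"Θ": 3, "I": 1, "T": -1, "M": -1}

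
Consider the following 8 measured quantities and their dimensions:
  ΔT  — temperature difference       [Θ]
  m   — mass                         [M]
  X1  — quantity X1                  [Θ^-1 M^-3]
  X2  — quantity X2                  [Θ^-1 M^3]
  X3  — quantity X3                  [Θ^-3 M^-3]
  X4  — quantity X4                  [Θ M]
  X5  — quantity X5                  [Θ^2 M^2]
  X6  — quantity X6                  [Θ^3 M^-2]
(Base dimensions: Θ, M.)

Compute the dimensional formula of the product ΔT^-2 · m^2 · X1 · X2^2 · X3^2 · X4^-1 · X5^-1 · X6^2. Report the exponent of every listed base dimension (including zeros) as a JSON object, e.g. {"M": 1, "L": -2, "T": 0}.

{"Θ": -8, "M": -8}

Dimensional matrix (Θ×M by ΔT×m×X1×X2×X3×X4×X5×X6):
  Θ: [ 1  0 -1 -1 -3  1  2  3]
  M: [ 0  1 -3  3 -3  1  2 -2]
  [Θ]: (-2)·1+(2)·0+(1)·-1+(2)·-1+(2)·-3+(-1)·1+(-1)·2+(2)·3 = -8
  [M]: (-2)·0+(2)·1+(1)·-3+(2)·3+(2)·-3+(-1)·1+(-1)·2+(2)·-2 = -8
⇒ Θ^-8 M^-8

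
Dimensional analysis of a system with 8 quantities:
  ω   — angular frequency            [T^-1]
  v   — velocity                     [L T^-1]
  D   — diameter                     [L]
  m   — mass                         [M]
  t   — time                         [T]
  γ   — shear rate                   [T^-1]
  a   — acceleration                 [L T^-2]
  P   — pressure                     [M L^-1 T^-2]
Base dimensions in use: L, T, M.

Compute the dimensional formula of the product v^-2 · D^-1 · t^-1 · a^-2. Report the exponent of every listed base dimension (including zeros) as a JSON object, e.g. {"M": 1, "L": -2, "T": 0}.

{"L": -5, "T": 5, "M": 0}

Exponent matrix [L,T,M] × [ω,v,D,m,t,γ,a,P]:
  L: [ 0  1  1  0  0  0  1 -1]
  T: [-1 -1  0  0  1 -1 -2 -2]
  M: [ 0  0  0  1  0  0  0  1]
  [L]: (-2)·1+(-1)·1+(-1)·0+(-2)·1 = -5
  [T]: (-2)·-1+(-1)·0+(-1)·1+(-2)·-2 = 5
  [M]: (-2)·0+(-1)·0+(-1)·0+(-2)·0 = 0
⇒ L^-5 T^5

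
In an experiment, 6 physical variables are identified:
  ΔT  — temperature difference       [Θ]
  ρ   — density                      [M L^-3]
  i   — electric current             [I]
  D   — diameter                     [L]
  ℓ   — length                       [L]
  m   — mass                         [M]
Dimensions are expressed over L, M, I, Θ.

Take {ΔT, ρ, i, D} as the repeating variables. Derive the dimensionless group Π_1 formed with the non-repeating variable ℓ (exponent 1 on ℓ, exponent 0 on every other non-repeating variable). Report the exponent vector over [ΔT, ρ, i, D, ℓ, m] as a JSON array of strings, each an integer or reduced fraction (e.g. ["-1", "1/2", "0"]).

Dimensional matrix (L×M×I×Θ by ΔT×ρ×i×D×ℓ×m):
  L: [ 0 -3  0  1  1  0]
  M: [ 0  1  0  0  0  1]
  I: [ 0  0  1  0  0  0]
  Θ: [ 1  0  0  0  0  0]
Row reduction gives pivot columns ΔT,ρ,i,D; rank = 4
Pivot set = {ΔT,ρ,i,D}, free = {ℓ,m}
RREF:
  r0: [   1    0    0    0    0    0]
  r1: [   0    1    0    0    0    1]
  r2: [   0    0    1    0    0    0]
  r3: [   0    0    0    1    1    3]
Fix exponent of ℓ at 1, m at 0; solve each RREF row for its pivot's exponent:
  r0: exp(ΔT) + (0)·1 = 0 ⇒ exp(ΔT) = 0
  r1: exp(ρ) + (0)·1 = 0 ⇒ exp(ρ) = 0
  r2: exp(i) + (0)·1 = 0 ⇒ exp(i) = 0
  r3: exp(D) + (1)·1 = 0 ⇒ exp(D) = -1
Π_1 = D^-1 · ℓ

["0", "0", "0", "-1", "1", "0"]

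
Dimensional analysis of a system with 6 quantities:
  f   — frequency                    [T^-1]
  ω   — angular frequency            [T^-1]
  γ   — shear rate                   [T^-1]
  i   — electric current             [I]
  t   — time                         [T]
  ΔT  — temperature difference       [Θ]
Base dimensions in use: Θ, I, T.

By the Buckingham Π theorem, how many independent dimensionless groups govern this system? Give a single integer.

Write exponents as rows Θ,I,T / cols f,ω,γ,i,t,ΔT:
  Θ: [ 0  0  0  0  0  1]
  I: [ 0  0  0  1  0  0]
  T: [-1 -1 -1  0  1  0]
Row reduction gives pivot columns f,i,ΔT; rank = 3
6 vars − rank 3 = 3 Π groups

3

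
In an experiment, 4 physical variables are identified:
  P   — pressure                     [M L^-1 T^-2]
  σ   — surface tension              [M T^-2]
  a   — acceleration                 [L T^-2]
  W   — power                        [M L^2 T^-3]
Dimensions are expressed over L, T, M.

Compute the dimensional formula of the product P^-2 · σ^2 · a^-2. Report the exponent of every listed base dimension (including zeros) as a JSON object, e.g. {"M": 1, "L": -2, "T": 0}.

Write exponents as rows L,T,M / cols P,σ,a,W:
  L: [-1  0  1  2]
  T: [-2 -2 -2 -3]
  M: [ 1  1  0  1]
  [L]: (-2)·-1+(2)·0+(-2)·1 = 0
  [T]: (-2)·-2+(2)·-2+(-2)·-2 = 4
  [M]: (-2)·1+(2)·1+(-2)·0 = 0
⇒ T^4

{"L": 0, "T": 4, "M": 0}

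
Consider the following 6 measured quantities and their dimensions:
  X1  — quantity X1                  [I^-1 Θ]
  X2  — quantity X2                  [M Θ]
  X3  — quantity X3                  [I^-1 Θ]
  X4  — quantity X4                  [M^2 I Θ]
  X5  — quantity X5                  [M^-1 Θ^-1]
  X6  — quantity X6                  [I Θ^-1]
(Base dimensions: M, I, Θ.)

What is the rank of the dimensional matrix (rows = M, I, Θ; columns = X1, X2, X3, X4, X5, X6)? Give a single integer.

2

Dimensional matrix (M×I×Θ by X1×X2×X3×X4×X5×X6):
  M: [ 0  1  0  2 -1  0]
  I: [-1  0 -1  1  0  1]
  Θ: [ 1  1  1  1 -1 -1]
Echelon form has 2 nonzero rows (pivots: X1,X2)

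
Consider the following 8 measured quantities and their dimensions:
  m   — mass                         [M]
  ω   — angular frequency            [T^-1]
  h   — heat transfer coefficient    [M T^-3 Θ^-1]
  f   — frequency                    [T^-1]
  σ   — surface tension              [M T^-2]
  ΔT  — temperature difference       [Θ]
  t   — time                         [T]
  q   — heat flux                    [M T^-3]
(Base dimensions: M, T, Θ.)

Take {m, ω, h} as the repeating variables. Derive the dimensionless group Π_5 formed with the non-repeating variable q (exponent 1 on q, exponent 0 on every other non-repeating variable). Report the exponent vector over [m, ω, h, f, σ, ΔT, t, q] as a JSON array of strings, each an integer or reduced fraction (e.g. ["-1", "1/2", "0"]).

["-1", "-3", "0", "0", "0", "0", "0", "1"]

Dimensional matrix (M×T×Θ by m×ω×h×f×σ×ΔT×t×q):
  M: [ 1  0  1  0  1  0  0  1]
  T: [ 0 -1 -3 -1 -2  0  1 -3]
  Θ: [ 0  0 -1  0  0  1  0  0]
Row reduction gives pivot columns m,ω,h; rank = 3
Pivot set = {m,ω,h}, free = {f,σ,ΔT,t,q}
RREF:
  r0: [   1    0    0    0    1    1    0    1]
  r1: [   0    1    0    1    2    3   -1    3]
  r2: [   0    0    1    0    0   -1    0    0]
Fix exponent of q at 1, f at 0, σ at 0, ΔT at 0, t at 0; solve each RREF row for its pivot's exponent:
  r0: exp(m) + (1)·1 = 0 ⇒ exp(m) = -1
  r1: exp(ω) + (3)·1 = 0 ⇒ exp(ω) = -3
  r2: exp(h) + (0)·1 = 0 ⇒ exp(h) = 0
Π_5 = m^-1 · ω^-3 · q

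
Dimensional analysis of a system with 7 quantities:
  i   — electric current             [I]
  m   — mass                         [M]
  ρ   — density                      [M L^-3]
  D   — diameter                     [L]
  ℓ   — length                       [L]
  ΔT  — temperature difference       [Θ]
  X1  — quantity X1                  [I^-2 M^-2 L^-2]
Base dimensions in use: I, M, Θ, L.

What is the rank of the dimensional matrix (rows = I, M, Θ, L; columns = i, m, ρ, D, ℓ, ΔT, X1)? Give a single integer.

4

Exponent matrix [I,M,Θ,L] × [i,m,ρ,D,ℓ,ΔT,X1]:
  I: [ 1  0  0  0  0  0 -2]
  M: [ 0  1  1  0  0  0 -2]
  Θ: [ 0  0  0  0  0  1  0]
  L: [ 0  0 -3  1  1  0 -2]
RREF → pivots at {i,m,ρ,ΔT} ⇒ r = 4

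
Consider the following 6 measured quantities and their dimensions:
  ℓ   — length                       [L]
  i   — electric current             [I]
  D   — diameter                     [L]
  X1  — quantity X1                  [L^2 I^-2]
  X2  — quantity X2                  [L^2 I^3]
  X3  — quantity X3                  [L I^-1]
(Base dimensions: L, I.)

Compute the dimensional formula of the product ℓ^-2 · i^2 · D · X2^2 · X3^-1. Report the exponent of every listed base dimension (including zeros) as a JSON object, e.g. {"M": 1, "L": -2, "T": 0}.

Exponent matrix [L,I] × [ℓ,i,D,X1,X2,X3]:
  L: [ 1  0  1  2  2  1]
  I: [ 0  1  0 -2  3 -1]
  [L]: (-2)·1+(2)·0+(1)·1+(2)·2+(-1)·1 = 2
  [I]: (-2)·0+(2)·1+(1)·0+(2)·3+(-1)·-1 = 9
⇒ L^2 I^9

{"L": 2, "I": 9}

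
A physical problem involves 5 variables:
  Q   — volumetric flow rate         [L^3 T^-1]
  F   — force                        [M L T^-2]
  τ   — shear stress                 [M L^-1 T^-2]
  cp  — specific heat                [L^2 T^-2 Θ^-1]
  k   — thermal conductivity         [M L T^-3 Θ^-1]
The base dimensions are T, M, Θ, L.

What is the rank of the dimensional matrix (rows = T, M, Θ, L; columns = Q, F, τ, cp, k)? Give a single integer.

4

Dimensional matrix (T×M×Θ×L by Q×F×τ×cp×k):
  T: [-1 -2 -2 -2 -3]
  M: [ 0  1  1  0  1]
  Θ: [ 0  0  0 -1 -1]
  L: [ 3  1 -1  2  1]
Row reduction gives pivot columns Q,F,τ,cp; rank = 4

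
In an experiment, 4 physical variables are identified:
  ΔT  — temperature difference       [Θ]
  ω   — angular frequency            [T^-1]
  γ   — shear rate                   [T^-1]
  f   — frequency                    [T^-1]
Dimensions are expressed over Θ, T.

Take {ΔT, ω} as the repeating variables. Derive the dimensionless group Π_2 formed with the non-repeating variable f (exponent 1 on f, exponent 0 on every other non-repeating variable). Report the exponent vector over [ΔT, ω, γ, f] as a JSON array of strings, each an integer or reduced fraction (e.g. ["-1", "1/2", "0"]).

["0", "-1", "0", "1"]

Write exponents as rows Θ,T / cols ΔT,ω,γ,f:
  Θ: [ 1  0  0  0]
  T: [ 0 -1 -1 -1]
RREF → pivots at {ΔT,ω} ⇒ r = 2
Pivot set = {ΔT,ω}, free = {γ,f}
RREF:
  r0: [   1    0    0    0]
  r1: [   0    1    1    1]
Fix exponent of f at 1, γ at 0; solve each RREF row for its pivot's exponent:
  r0: exp(ΔT) + (0)·1 = 0 ⇒ exp(ΔT) = 0
  r1: exp(ω) + (1)·1 = 0 ⇒ exp(ω) = -1
Π_2 = ω^-1 · f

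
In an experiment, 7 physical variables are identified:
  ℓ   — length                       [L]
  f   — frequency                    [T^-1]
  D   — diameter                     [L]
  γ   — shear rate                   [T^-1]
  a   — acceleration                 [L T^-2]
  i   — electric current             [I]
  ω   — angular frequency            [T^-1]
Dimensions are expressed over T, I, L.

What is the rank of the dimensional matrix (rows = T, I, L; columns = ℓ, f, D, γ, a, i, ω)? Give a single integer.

3

Dimensional matrix (T×I×L by ℓ×f×D×γ×a×i×ω):
  T: [ 0 -1  0 -1 -2  0 -1]
  I: [ 0  0  0  0  0  1  0]
  L: [ 1  0  1  0  1  0  0]
RREF → pivots at {ℓ,f,i} ⇒ r = 3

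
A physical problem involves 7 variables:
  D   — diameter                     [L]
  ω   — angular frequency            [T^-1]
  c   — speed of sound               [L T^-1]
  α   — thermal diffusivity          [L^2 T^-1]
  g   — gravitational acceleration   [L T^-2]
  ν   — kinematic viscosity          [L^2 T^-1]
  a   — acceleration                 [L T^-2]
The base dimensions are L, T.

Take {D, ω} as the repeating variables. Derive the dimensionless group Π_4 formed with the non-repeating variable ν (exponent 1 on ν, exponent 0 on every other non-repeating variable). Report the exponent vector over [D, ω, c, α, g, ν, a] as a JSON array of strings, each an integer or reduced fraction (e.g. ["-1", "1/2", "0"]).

Exponent matrix [L,T] × [D,ω,c,α,g,ν,a]:
  L: [ 1  0  1  2  1  2  1]
  T: [ 0 -1 -1 -1 -2 -1 -2]
RREF → pivots at {D,ω} ⇒ r = 2
Pivot set = {D,ω}, free = {c,α,g,ν,a}
RREF:
  r0: [   1    0    1    2    1    2    1]
  r1: [   0    1    1    1    2    1    2]
Fix exponent of ν at 1, c at 0, α at 0, g at 0, a at 0; solve each RREF row for its pivot's exponent:
  r0: exp(D) + (2)·1 = 0 ⇒ exp(D) = -2
  r1: exp(ω) + (1)·1 = 0 ⇒ exp(ω) = -1
Π_4 = D^-2 · ω^-1 · ν

["-2", "-1", "0", "0", "0", "1", "0"]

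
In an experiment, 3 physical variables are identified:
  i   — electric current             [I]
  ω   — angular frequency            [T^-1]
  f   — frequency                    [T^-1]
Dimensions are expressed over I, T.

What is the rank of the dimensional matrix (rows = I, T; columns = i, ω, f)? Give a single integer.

Write exponents as rows I,T / cols i,ω,f:
  I: [ 1  0  0]
  T: [ 0 -1 -1]
RREF → pivots at {i,ω} ⇒ r = 2

2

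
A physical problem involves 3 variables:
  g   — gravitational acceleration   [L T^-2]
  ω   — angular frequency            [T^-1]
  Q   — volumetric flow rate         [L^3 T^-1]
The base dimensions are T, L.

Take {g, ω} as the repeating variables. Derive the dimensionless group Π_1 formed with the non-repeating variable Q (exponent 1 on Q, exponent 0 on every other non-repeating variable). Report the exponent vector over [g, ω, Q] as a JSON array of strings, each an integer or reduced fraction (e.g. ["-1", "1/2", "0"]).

Exponent matrix [T,L] × [g,ω,Q]:
  T: [-2 -1 -1]
  L: [ 1  0  3]
Echelon form has 2 nonzero rows (pivots: g,ω)
Pivot set = {g,ω}, free = {Q}
RREF:
  r0: [   1    0    3]
  r1: [   0    1   -5]
Fix exponent of Q at 1; solve each RREF row for its pivot's exponent:
  r0: exp(g) + (3)·1 = 0 ⇒ exp(g) = -3
  r1: exp(ω) + (-5)·1 = 0 ⇒ exp(ω) = 5
Π_1 = g^-3 · ω^5 · Q

["-3", "5", "1"]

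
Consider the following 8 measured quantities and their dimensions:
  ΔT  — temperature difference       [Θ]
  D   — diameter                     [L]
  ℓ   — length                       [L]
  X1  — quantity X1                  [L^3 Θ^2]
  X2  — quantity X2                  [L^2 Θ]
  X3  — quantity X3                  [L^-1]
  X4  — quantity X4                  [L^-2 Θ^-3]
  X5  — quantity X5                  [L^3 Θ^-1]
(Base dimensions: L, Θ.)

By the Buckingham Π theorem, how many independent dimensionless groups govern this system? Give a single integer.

Exponent matrix [L,Θ] × [ΔT,D,ℓ,X1,X2,X3,X4,X5]:
  L: [ 0  1  1  3  2 -1 -2  3]
  Θ: [ 1  0  0  2  1  0 -3 -1]
RREF → pivots at {ΔT,D} ⇒ r = 2
n=8, r=2 ⇒ 6 dimensionless groups

6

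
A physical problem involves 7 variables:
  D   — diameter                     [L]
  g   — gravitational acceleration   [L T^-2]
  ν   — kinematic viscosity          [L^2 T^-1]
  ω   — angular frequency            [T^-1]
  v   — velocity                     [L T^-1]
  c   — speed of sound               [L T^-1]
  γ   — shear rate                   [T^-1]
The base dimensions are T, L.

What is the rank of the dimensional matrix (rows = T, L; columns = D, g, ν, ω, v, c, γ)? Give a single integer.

2

Exponent matrix [T,L] × [D,g,ν,ω,v,c,γ]:
  T: [ 0 -2 -1 -1 -1 -1 -1]
  L: [ 1  1  2  0  1  1  0]
Echelon form has 2 nonzero rows (pivots: D,g)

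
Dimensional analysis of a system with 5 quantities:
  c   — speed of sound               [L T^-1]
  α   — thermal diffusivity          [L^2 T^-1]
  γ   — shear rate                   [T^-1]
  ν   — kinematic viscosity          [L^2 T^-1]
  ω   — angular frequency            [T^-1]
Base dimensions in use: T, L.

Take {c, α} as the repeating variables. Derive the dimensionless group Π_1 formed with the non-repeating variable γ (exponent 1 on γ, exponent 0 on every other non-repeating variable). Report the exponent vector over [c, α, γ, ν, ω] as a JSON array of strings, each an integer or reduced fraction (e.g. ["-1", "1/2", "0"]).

Exponent matrix [T,L] × [c,α,γ,ν,ω]:
  T: [-1 -1 -1 -1 -1]
  L: [ 1  2  0  2  0]
Row reduction gives pivot columns c,α; rank = 2
Pivot set = {c,α}, free = {γ,ν,ω}
RREF:
  r0: [   1    0    2    0    2]
  r1: [   0    1   -1    1   -1]
Fix exponent of γ at 1, ν at 0, ω at 0; solve each RREF row for its pivot's exponent:
  r0: exp(c) + (2)·1 = 0 ⇒ exp(c) = -2
  r1: exp(α) + (-1)·1 = 0 ⇒ exp(α) = 1
Π_1 = c^-2 · α · γ

["-2", "1", "1", "0", "0"]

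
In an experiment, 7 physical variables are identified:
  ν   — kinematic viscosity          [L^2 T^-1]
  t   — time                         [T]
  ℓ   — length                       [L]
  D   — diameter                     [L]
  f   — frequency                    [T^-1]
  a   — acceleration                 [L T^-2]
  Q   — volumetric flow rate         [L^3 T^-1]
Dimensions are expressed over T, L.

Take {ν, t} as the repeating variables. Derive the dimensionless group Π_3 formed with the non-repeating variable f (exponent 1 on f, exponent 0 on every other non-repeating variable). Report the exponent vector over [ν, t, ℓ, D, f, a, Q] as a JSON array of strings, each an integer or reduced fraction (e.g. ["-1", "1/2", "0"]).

["0", "1", "0", "0", "1", "0", "0"]

Dimensional matrix (T×L by ν×t×ℓ×D×f×a×Q):
  T: [-1  1  0  0 -1 -2 -1]
  L: [ 2  0  1  1  0  1  3]
RREF → pivots at {ν,t} ⇒ r = 2
Pivot set = {ν,t}, free = {ℓ,D,f,a,Q}
RREF:
  r0: [   1    0  1/2  1/2    0  1/2  3/2]
  r1: [   0    1  1/2  1/2   -1 -3/2  1/2]
Fix exponent of f at 1, ℓ at 0, D at 0, a at 0, Q at 0; solve each RREF row for its pivot's exponent:
  r0: exp(ν) + (0)·1 = 0 ⇒ exp(ν) = 0
  r1: exp(t) + (-1)·1 = 0 ⇒ exp(t) = 1
Π_3 = t · f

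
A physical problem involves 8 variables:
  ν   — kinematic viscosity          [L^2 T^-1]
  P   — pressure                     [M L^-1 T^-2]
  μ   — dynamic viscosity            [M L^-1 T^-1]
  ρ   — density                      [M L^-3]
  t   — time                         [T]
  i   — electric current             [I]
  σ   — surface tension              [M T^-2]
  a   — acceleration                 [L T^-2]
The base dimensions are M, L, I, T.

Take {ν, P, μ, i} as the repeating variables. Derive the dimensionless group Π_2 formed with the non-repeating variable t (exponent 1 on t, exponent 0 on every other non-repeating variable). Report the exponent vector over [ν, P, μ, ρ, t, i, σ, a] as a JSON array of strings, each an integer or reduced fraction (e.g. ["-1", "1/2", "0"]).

["0", "1", "-1", "0", "1", "0", "0", "0"]

Exponent matrix [M,L,I,T] × [ν,P,μ,ρ,t,i,σ,a]:
  M: [ 0  1  1  1  0  0  1  0]
  L: [ 2 -1 -1 -3  0  0  0  1]
  I: [ 0  0  0  0  0  1  0  0]
  T: [-1 -2 -1  0  1  0 -2 -2]
RREF → pivots at {ν,P,μ,i} ⇒ r = 4
Repeat: ν,P,μ,i; free: ρ,t,σ,a
RREF:
  r0: [   1    0    0   -1    0    0  1/2  1/2]
  r1: [   0    1    0    0   -1    0  1/2  3/2]
  r2: [   0    0    1    1    1    0  1/2 -3/2]
  r3: [   0    0    0    0    0    1    0    0]
Fix exponent of t at 1, ρ at 0, σ at 0, a at 0; solve each RREF row for its pivot's exponent:
  r0: exp(ν) + (0)·1 = 0 ⇒ exp(ν) = 0
  r1: exp(P) + (-1)·1 = 0 ⇒ exp(P) = 1
  r2: exp(μ) + (1)·1 = 0 ⇒ exp(μ) = -1
  r3: exp(i) + (0)·1 = 0 ⇒ exp(i) = 0
Π_2 = P · μ^-1 · t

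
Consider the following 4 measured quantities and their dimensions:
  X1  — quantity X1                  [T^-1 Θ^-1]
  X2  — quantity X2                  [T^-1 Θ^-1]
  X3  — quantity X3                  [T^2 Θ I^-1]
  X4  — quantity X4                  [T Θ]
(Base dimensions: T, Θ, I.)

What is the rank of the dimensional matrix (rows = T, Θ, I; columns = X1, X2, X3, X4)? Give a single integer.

Exponent matrix [T,Θ,I] × [X1,X2,X3,X4]:
  T: [-1 -1  2  1]
  Θ: [-1 -1  1  1]
  I: [ 0  0 -1  0]
Row reduction gives pivot columns X1,X3; rank = 2

2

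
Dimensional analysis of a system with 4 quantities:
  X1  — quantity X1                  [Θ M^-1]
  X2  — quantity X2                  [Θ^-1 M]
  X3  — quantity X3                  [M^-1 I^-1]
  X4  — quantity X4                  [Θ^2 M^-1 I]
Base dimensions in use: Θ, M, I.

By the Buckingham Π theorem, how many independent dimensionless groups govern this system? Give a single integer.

Dimensional matrix (Θ×M×I by X1×X2×X3×X4):
  Θ: [ 1 -1  0  2]
  M: [-1  1 -1 -1]
  I: [ 0  0 -1  1]
Echelon form has 2 nonzero rows (pivots: X1,X3)
Π count = n − r = 4 − 2 = 2

2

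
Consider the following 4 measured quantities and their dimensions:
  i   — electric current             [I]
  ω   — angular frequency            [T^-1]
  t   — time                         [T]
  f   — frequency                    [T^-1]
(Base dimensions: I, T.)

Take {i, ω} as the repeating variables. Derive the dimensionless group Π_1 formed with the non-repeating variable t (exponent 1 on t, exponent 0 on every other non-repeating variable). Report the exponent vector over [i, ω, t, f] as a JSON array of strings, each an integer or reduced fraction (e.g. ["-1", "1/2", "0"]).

Exponent matrix [I,T] × [i,ω,t,f]:
  I: [ 1  0  0  0]
  T: [ 0 -1  1 -1]
RREF → pivots at {i,ω} ⇒ r = 2
Pivot set = {i,ω}, free = {t,f}
RREF:
  r0: [   1    0    0    0]
  r1: [   0    1   -1    1]
Fix exponent of t at 1, f at 0; solve each RREF row for its pivot's exponent:
  r0: exp(i) + (0)·1 = 0 ⇒ exp(i) = 0
  r1: exp(ω) + (-1)·1 = 0 ⇒ exp(ω) = 1
Π_1 = ω · t

["0", "1", "1", "0"]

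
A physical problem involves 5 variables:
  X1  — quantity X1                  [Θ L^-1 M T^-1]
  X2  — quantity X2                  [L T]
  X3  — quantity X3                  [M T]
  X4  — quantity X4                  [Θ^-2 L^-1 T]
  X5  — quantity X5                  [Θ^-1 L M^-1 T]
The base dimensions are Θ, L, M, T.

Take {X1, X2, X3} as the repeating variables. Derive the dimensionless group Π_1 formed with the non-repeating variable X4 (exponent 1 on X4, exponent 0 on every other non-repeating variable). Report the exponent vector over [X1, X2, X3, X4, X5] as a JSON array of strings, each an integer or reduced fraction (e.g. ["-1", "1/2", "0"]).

["2", "3", "-2", "1", "0"]

Write exponents as rows Θ,L,M,T / cols X1,X2,X3,X4,X5:
  Θ: [ 1  0  0 -2 -1]
  L: [-1  1  0 -1  1]
  M: [ 1  0  1  0 -1]
  T: [-1  1  1  1  1]
RREF → pivots at {X1,X2,X3} ⇒ r = 3
Pivot set = {X1,X2,X3}, free = {X4,X5}
RREF:
  r0: [   1    0    0   -2   -1]
  r1: [   0    1    0   -3    0]
  r2: [   0    0    1    2    0]
  r3: [   0    0    0    0    0]
Fix exponent of X4 at 1, X5 at 0; solve each RREF row for its pivot's exponent:
  r0: exp(X1) + (-2)·1 = 0 ⇒ exp(X1) = 2
  r1: exp(X2) + (-3)·1 = 0 ⇒ exp(X2) = 3
  r2: exp(X3) + (2)·1 = 0 ⇒ exp(X3) = -2
Π_1 = X1^2 · X2^3 · X3^-2 · X4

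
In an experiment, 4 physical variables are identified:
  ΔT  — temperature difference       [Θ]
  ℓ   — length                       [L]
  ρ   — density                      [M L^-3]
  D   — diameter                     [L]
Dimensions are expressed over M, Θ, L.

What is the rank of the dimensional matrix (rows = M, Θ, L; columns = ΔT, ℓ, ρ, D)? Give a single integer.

3

Write exponents as rows M,Θ,L / cols ΔT,ℓ,ρ,D:
  M: [ 0  0  1  0]
  Θ: [ 1  0  0  0]
  L: [ 0  1 -3  1]
Echelon form has 3 nonzero rows (pivots: ΔT,ℓ,ρ)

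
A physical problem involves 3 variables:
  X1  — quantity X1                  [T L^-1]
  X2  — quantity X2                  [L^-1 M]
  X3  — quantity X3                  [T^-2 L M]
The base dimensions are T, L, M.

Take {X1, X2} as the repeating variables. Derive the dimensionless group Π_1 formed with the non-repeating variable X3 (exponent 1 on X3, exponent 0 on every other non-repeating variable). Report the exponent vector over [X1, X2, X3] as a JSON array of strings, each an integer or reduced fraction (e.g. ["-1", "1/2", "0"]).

["2", "-1", "1"]

Write exponents as rows T,L,M / cols X1,X2,X3:
  T: [ 1  0 -2]
  L: [-1 -1  1]
  M: [ 0  1  1]
Echelon form has 2 nonzero rows (pivots: X1,X2)
Pivot set = {X1,X2}, free = {X3}
RREF:
  r0: [   1    0   -2]
  r1: [   0    1    1]
  r2: [   0    0    0]
Fix exponent of X3 at 1; solve each RREF row for its pivot's exponent:
  r0: exp(X1) + (-2)·1 = 0 ⇒ exp(X1) = 2
  r1: exp(X2) + (1)·1 = 0 ⇒ exp(X2) = -1
Π_1 = X1^2 · X2^-1 · X3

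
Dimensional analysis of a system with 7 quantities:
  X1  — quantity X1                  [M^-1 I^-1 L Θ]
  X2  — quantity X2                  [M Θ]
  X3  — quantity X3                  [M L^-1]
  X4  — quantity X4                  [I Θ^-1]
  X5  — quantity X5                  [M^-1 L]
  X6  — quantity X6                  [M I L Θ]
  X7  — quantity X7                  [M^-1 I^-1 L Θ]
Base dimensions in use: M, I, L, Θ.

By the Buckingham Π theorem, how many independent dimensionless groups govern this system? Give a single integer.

Write exponents as rows M,I,L,Θ / cols X1,X2,X3,X4,X5,X6,X7:
  M: [-1  1  1  0 -1  1 -1]
  I: [-1  0  0  1  0  1 -1]
  L: [ 1  0 -1  0  1  1  1]
  Θ: [ 1  1  0 -1  0  1  1]
Row reduction gives pivot columns X1,X2,X3; rank = 3
7 vars − rank 3 = 4 Π groups

4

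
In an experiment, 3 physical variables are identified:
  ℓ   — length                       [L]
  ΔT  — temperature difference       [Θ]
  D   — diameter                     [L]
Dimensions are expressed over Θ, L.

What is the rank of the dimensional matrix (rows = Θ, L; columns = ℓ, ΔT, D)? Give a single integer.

2

Exponent matrix [Θ,L] × [ℓ,ΔT,D]:
  Θ: [ 0  1  0]
  L: [ 1  0  1]
Row reduction gives pivot columns ℓ,ΔT; rank = 2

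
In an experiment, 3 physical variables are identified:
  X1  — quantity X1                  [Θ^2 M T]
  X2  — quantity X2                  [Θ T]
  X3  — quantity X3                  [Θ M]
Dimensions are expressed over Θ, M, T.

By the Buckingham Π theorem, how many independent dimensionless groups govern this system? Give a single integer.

1

Write exponents as rows Θ,M,T / cols X1,X2,X3:
  Θ: [ 2  1  1]
  M: [ 1  0  1]
  T: [ 1  1  0]
RREF → pivots at {X1,X2} ⇒ r = 2
Π count = n − r = 3 − 2 = 1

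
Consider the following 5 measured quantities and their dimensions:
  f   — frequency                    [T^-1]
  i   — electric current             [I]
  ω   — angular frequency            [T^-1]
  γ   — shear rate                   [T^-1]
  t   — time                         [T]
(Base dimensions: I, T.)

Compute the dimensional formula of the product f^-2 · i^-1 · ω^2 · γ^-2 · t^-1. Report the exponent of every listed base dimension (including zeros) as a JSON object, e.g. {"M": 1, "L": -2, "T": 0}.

{"I": -1, "T": 1}

Exponent matrix [I,T] × [f,i,ω,γ,t]:
  I: [ 0  1  0  0  0]
  T: [-1  0 -1 -1  1]
  [I]: (-2)·0+(-1)·1+(2)·0+(-2)·0+(-1)·0 = -1
  [T]: (-2)·-1+(-1)·0+(2)·-1+(-2)·-1+(-1)·1 = 1
⇒ I^-1 T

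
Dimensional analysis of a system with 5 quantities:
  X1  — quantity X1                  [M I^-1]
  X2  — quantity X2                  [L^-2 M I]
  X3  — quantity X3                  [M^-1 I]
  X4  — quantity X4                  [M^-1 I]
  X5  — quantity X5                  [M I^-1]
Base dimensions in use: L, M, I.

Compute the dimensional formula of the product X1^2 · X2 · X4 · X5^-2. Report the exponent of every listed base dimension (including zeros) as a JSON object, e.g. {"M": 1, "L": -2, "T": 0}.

Exponent matrix [L,M,I] × [X1,X2,X3,X4,X5]:
  L: [ 0 -2  0  0  0]
  M: [ 1  1 -1 -1  1]
  I: [-1  1  1  1 -1]
  [L]: (2)·0+(1)·-2+(1)·0+(-2)·0 = -2
  [M]: (2)·1+(1)·1+(1)·-1+(-2)·1 = 0
  [I]: (2)·-1+(1)·1+(1)·1+(-2)·-1 = 2
⇒ L^-2 I^2

{"L": -2, "M": 0, "I": 2}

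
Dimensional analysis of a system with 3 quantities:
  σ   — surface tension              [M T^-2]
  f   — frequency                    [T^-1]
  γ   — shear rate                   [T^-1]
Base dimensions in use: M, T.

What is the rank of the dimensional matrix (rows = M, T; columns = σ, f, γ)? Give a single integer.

2

Dimensional matrix (M×T by σ×f×γ):
  M: [ 1  0  0]
  T: [-2 -1 -1]
RREF → pivots at {σ,f} ⇒ r = 2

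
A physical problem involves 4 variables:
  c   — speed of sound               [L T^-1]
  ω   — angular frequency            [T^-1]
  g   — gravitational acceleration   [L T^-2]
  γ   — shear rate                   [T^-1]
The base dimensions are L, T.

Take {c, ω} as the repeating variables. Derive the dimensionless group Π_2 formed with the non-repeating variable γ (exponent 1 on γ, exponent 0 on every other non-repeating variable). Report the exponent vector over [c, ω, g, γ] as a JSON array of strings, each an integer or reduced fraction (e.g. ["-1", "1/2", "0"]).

Write exponents as rows L,T / cols c,ω,g,γ:
  L: [ 1  0  1  0]
  T: [-1 -1 -2 -1]
RREF → pivots at {c,ω} ⇒ r = 2
Repeat: c,ω; free: g,γ
RREF:
  r0: [   1    0    1    0]
  r1: [   0    1    1    1]
Fix exponent of γ at 1, g at 0; solve each RREF row for its pivot's exponent:
  r0: exp(c) + (0)·1 = 0 ⇒ exp(c) = 0
  r1: exp(ω) + (1)·1 = 0 ⇒ exp(ω) = -1
Π_2 = ω^-1 · γ

["0", "-1", "0", "1"]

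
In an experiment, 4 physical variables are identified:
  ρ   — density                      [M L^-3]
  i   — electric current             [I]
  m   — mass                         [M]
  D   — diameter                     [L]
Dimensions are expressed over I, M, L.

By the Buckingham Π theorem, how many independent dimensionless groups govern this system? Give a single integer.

Dimensional matrix (I×M×L by ρ×i×m×D):
  I: [ 0  1  0  0]
  M: [ 1  0  1  0]
  L: [-3  0  0  1]
Row reduction gives pivot columns ρ,i,m; rank = 3
4 vars − rank 3 = 1 Π group

1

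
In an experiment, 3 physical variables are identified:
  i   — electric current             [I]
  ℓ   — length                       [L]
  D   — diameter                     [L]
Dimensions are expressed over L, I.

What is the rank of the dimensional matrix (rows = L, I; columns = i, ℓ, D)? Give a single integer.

Exponent matrix [L,I] × [i,ℓ,D]:
  L: [ 0  1  1]
  I: [ 1  0  0]
RREF → pivots at {i,ℓ} ⇒ r = 2

2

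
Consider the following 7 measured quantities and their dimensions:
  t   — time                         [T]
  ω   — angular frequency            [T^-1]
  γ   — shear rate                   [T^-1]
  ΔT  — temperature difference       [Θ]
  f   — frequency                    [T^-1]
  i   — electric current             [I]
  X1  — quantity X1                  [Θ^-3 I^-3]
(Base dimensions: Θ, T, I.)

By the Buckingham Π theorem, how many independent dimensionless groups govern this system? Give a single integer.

Exponent matrix [Θ,T,I] × [t,ω,γ,ΔT,f,i,X1]:
  Θ: [ 0  0  0  1  0  0 -3]
  T: [ 1 -1 -1  0 -1  0  0]
  I: [ 0  0  0  0  0  1 -3]
Echelon form has 3 nonzero rows (pivots: t,ΔT,i)
Π count = n − r = 7 − 3 = 4

4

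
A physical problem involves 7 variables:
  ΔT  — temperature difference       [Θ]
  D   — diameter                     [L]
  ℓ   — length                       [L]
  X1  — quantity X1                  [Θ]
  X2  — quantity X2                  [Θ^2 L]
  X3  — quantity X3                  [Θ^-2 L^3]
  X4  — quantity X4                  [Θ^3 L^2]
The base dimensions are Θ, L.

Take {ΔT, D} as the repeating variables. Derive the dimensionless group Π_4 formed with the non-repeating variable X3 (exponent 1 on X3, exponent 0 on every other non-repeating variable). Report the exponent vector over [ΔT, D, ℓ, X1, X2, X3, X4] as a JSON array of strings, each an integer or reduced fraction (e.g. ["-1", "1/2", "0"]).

Dimensional matrix (Θ×L by ΔT×D×ℓ×X1×X2×X3×X4):
  Θ: [ 1  0  0  1  2 -2  3]
  L: [ 0  1  1  0  1  3  2]
RREF → pivots at {ΔT,D} ⇒ r = 2
Repeat: ΔT,D; free: ℓ,X1,X2,X3,X4
RREF:
  r0: [   1    0    0    1    2   -2    3]
  r1: [   0    1    1    0    1    3    2]
Fix exponent of X3 at 1, ℓ at 0, X1 at 0, X2 at 0, X4 at 0; solve each RREF row for its pivot's exponent:
  r0: exp(ΔT) + (-2)·1 = 0 ⇒ exp(ΔT) = 2
  r1: exp(D) + (3)·1 = 0 ⇒ exp(D) = -3
Π_4 = ΔT^2 · D^-3 · X3

["2", "-3", "0", "0", "0", "1", "0"]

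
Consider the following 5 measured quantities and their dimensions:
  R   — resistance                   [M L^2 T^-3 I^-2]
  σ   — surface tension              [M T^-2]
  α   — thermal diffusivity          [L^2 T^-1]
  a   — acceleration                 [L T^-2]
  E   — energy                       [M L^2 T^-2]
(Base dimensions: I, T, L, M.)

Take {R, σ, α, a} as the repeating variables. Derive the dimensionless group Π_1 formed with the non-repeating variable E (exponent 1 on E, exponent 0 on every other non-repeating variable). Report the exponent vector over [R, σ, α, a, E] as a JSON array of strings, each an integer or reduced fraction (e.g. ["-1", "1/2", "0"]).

["0", "-1", "-4/3", "2/3", "1"]

Write exponents as rows I,T,L,M / cols R,σ,α,a,E:
  I: [-2  0  0  0  0]
  T: [-3 -2 -1 -2 -2]
  L: [ 2  0  2  1  2]
  M: [ 1  1  0  0  1]
Echelon form has 4 nonzero rows (pivots: R,σ,α,a)
Repeat: R,σ,α,a; free: E
RREF:
  r0: [   1    0    0    0    0]
  r1: [   0    1    0    0    1]
  r2: [   0    0    1    0  4/3]
  r3: [   0    0    0    1 -2/3]
Fix exponent of E at 1; solve each RREF row for its pivot's exponent:
  r0: exp(R) + (0)·1 = 0 ⇒ exp(R) = 0
  r1: exp(σ) + (1)·1 = 0 ⇒ exp(σ) = -1
  r2: exp(α) + (4/3)·1 = 0 ⇒ exp(α) = -4/3
  r3: exp(a) + (-2/3)·1 = 0 ⇒ exp(a) = 2/3
Π_1 = σ^-1 · α^(-4/3) · a^(2/3) · E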